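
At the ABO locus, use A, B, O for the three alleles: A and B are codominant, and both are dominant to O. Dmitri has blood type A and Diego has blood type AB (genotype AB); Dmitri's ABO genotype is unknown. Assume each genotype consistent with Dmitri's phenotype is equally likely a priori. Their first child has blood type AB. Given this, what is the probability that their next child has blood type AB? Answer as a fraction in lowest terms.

Possible genotypes: Dmitri ∈ {AA, AO}; Diego ∈ {AB}.
Weight each parental genotype pair by prior × P(type-AB child):
  AA × AB: posterior weight 2/3; P(next child type AB) = 1/2.
  AO × AB: posterior weight 1/3; P(next child type AB) = 1/4.
Weighted sum = 5/12.

5/12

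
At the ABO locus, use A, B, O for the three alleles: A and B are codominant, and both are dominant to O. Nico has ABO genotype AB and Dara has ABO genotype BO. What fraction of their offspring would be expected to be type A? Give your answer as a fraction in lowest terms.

1/4

ABO cross AB × BO → offspring phenotypes: 1/4 A, 1/2 B, 1/4 AB.
So P(type A) = 1/4.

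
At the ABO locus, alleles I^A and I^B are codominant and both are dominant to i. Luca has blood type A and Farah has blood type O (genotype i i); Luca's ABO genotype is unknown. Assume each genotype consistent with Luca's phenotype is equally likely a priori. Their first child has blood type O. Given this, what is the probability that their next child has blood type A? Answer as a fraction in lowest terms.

Possible genotypes: Luca ∈ {I^A I^A, I^A i}; Farah ∈ {i i}.
Weight each parental genotype pair by prior × P(type-O child):
  I^A i × i i: posterior weight 1; P(next child type A) = 1/2.
Weighted sum = 1/2.

1/2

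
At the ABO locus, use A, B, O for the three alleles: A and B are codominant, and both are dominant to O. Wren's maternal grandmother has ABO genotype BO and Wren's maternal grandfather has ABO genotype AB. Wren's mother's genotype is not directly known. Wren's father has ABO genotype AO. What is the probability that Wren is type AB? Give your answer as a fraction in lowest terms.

1/4

Wren's mother's ABO genotype from BO × AB: 1/4 AB, 1/4 AO, 1/4 BB, 1/4 BO.
Crossing each possibility with the father AO and summing P(type AB): 1/4·1/4 + 1/4·0 + 1/4·1/2 + 1/4·1/4 = 1/4.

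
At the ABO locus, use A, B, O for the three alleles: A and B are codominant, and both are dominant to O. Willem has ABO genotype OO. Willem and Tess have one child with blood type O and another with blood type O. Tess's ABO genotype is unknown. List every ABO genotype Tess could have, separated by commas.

AO, BO, OO

For each candidate genotype of Tess, check whether crossing it with OO can produce every observed child phenotype.
  AA → possible child types {A} ✗
  AB → possible child types {A, B} ✗
  AO → possible child types {O, A} ✓
  BB → possible child types {B} ✗
  BO → possible child types {O, B} ✓
  OO → possible child types {O} ✓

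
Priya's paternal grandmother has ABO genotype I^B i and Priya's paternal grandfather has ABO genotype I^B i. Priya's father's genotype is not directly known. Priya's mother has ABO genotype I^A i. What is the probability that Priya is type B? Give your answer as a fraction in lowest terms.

1/4

Priya's father's ABO genotype from I^B i × I^B i: 1/4 I^B I^B, 1/2 I^B i, 1/4 i i.
Crossing each possibility with the mother I^A i and summing P(type B): 1/4·1/2 + 1/2·1/4 + 1/4·0 = 1/4.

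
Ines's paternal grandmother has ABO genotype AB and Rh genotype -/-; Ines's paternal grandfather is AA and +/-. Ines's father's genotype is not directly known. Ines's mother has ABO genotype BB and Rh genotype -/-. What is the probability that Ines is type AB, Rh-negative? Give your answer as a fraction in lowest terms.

Ines's father's ABO genotype from AB × AA: 1/2 AA, 1/2 AB.
Crossing each possibility with the mother BB and summing P(type AB): 1/2·1 + 1/2·1/2 = 3/4.
Similarly for Rh via the father's Rh distribution: P(Rh-) = 3/4.
Independent loci: 3/4 × 3/4 = 9/16.

9/16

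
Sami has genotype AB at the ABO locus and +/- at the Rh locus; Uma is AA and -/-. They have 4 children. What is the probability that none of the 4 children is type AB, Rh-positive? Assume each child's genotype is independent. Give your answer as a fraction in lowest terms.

81/256

ABO cross AB × AA → 1/2 A, 1/2 AB.
Rh cross +/- × -/- → 1/2 Rh+, 1/2 Rh-; so P(type AB, Rh-positive) = 1/2 × 1/2 = 1/4 per child.
P(not type AB, Rh-positive) = 3/4 for one child; (3/4)^4 = 81/256.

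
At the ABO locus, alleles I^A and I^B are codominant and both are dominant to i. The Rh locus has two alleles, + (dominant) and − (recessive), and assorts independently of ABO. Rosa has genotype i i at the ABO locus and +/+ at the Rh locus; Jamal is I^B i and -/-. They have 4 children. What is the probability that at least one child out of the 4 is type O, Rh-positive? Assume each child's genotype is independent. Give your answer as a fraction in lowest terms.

15/16

ABO cross i i × I^B i → 1/2 O, 1/2 B.
Rh cross +/+ × -/- → 1 Rh+; so P(type O, Rh-positive) = 1/2 × 1 = 1/2 per child.
P(none) = (1/2)^4 = 1/16; P(at least one) = 1 − 1/16 = 15/16.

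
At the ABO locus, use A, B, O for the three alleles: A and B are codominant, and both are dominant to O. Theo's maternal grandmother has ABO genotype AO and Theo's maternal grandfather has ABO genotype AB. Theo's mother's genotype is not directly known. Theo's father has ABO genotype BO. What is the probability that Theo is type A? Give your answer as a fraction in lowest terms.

1/4

Theo's mother's ABO genotype from AO × AB: 1/4 AA, 1/4 AB, 1/4 AO, 1/4 BO.
Crossing each possibility with the father BO and summing P(type A): 1/4·1/2 + 1/4·1/4 + 1/4·1/4 + 1/4·0 = 1/4.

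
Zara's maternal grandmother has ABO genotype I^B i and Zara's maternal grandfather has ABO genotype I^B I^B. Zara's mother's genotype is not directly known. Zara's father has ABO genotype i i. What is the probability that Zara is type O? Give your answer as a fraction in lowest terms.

Zara's mother's ABO genotype from I^B i × I^B I^B: 1/2 I^B I^B, 1/2 I^B i.
Crossing each possibility with the father i i and summing P(type O): 1/2·0 + 1/2·1/2 = 1/4.

1/4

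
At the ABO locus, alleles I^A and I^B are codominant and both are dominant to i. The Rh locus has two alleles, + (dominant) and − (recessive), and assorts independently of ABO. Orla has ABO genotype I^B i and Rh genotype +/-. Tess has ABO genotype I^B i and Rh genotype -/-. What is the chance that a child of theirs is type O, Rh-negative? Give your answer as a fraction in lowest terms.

ABO cross I^B i × I^B i → offspring phenotypes: 1/4 O, 3/4 B.
Rh cross +/- × -/- → 1/2 Rh+, 1/2 Rh-.
Independent loci: P(type O, Rh-negative) = 1/4 × 1/2 = 1/8.

1/8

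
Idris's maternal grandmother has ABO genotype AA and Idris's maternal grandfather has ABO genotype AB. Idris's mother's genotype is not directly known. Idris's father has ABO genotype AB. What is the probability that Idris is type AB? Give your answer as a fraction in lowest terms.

Idris's mother's ABO genotype from AA × AB: 1/2 AA, 1/2 AB.
Crossing each possibility with the father AB and summing P(type AB): 1/2·1/2 + 1/2·1/2 = 1/2.

1/2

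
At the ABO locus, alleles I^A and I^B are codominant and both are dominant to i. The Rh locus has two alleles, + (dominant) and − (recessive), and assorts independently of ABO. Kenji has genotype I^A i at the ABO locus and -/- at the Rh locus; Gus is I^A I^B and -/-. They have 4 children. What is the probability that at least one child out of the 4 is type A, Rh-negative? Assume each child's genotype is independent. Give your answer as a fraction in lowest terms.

ABO cross I^A i × I^A I^B → 1/2 A, 1/4 B, 1/4 AB.
Rh cross -/- × -/- → 1 Rh-; so P(type A, Rh-negative) = 1/2 × 1 = 1/2 per child.
P(none) = (1/2)^4 = 1/16; P(at least one) = 1 − 1/16 = 15/16.

15/16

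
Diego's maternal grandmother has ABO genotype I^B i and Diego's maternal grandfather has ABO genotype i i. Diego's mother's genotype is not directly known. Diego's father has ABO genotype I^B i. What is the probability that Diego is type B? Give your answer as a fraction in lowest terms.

Diego's mother's ABO genotype from I^B i × i i: 1/2 I^B i, 1/2 i i.
Crossing each possibility with the father I^B i and summing P(type B): 1/2·3/4 + 1/2·1/2 = 5/8.

5/8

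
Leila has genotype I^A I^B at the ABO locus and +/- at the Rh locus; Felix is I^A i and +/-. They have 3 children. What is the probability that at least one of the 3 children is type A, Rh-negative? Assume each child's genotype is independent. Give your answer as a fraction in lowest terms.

ABO cross I^A I^B × I^A i → 1/2 A, 1/4 B, 1/4 AB.
Rh cross +/- × +/- → 3/4 Rh+, 1/4 Rh-; so P(type A, Rh-negative) = 1/2 × 1/4 = 1/8 per child.
P(none) = (7/8)^3 = 343/512; P(at least one) = 1 − 343/512 = 169/512.

169/512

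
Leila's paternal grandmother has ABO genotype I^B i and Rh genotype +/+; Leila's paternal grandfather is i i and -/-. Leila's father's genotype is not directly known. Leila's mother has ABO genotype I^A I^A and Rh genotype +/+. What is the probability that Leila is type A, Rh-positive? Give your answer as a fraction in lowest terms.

Leila's father's ABO genotype from I^B i × i i: 1/2 I^B i, 1/2 i i.
Crossing each possibility with the mother I^A I^A and summing P(type A): 1/2·1/2 + 1/2·1 = 3/4.
Similarly for Rh via the father's Rh distribution: P(Rh+) = 1.
Independent loci: 3/4 × 1 = 3/4.

3/4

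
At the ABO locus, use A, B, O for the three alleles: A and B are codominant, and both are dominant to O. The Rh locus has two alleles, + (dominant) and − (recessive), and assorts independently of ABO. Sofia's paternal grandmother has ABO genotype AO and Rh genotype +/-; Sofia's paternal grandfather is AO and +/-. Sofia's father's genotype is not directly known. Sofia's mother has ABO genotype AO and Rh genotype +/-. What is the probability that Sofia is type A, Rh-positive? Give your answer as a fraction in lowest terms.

Sofia's father's ABO genotype from AO × AO: 1/4 AA, 1/2 AO, 1/4 OO.
Crossing each possibility with the mother AO and summing P(type A): 1/4·1 + 1/2·3/4 + 1/4·1/2 = 3/4.
Similarly for Rh via the father's Rh distribution: P(Rh+) = 3/4.
Independent loci: 3/4 × 3/4 = 9/16.

9/16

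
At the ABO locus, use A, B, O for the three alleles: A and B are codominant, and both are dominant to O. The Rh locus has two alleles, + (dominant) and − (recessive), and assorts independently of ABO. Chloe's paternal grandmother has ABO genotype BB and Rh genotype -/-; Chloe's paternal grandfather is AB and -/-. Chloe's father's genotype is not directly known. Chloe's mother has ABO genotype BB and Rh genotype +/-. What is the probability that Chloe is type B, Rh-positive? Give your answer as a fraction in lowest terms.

3/8

Chloe's father's ABO genotype from BB × AB: 1/2 AB, 1/2 BB.
Crossing each possibility with the mother BB and summing P(type B): 1/2·1/2 + 1/2·1 = 3/4.
Similarly for Rh via the father's Rh distribution: P(Rh+) = 1/2.
Independent loci: 3/4 × 1/2 = 3/8.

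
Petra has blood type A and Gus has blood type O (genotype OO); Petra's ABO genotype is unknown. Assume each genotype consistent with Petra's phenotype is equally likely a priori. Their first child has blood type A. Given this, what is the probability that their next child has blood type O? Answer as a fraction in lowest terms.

1/6

Possible genotypes: Petra ∈ {AA, AO}; Gus ∈ {OO}.
Weight each parental genotype pair by prior × P(type-A child):
  AA × OO: posterior weight 2/3; P(next child type O) = 0.
  AO × OO: posterior weight 1/3; P(next child type O) = 1/2.
Weighted sum = 1/6.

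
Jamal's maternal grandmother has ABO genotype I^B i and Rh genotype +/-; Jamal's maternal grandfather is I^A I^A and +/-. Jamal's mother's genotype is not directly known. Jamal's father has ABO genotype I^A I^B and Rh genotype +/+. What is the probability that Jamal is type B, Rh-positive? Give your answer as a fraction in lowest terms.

Jamal's mother's ABO genotype from I^B i × I^A I^A: 1/2 I^A I^B, 1/2 I^A i.
Crossing each possibility with the father I^A I^B and summing P(type B): 1/2·1/4 + 1/2·1/4 = 1/4.
Similarly for Rh via the mother's Rh distribution: P(Rh+) = 1.
Independent loci: 1/4 × 1 = 1/4.

1/4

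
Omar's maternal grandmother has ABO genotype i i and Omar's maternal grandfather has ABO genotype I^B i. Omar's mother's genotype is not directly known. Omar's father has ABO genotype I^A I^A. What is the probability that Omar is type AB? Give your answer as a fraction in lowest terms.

Omar's mother's ABO genotype from i i × I^B i: 1/2 I^B i, 1/2 i i.
Crossing each possibility with the father I^A I^A and summing P(type AB): 1/2·1/2 + 1/2·0 = 1/4.

1/4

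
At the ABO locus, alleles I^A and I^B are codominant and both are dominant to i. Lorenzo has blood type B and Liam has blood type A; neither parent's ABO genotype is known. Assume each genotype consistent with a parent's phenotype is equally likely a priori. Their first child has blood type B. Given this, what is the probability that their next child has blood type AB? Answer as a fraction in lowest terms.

Possible genotypes: Lorenzo ∈ {I^B I^B, I^B i}; Liam ∈ {I^A I^A, I^A i}.
Weight each parental genotype pair by prior × P(type-B child):
  I^B I^B × I^A i: posterior weight 2/3; P(next child type AB) = 1/2.
  I^B i × I^A i: posterior weight 1/3; P(next child type AB) = 1/4.
Weighted sum = 5/12.

5/12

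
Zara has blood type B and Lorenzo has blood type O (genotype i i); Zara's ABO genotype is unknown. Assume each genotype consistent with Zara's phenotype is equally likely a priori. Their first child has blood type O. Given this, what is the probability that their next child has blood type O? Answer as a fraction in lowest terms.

Possible genotypes: Zara ∈ {I^B I^B, I^B i}; Lorenzo ∈ {i i}.
Weight each parental genotype pair by prior × P(type-O child):
  I^B i × i i: posterior weight 1; P(next child type O) = 1/2.
Weighted sum = 1/2.

1/2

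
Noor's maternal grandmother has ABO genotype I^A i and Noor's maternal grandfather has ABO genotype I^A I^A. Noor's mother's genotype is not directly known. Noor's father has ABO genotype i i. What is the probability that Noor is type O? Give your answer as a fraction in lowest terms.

Noor's mother's ABO genotype from I^A i × I^A I^A: 1/2 I^A I^A, 1/2 I^A i.
Crossing each possibility with the father i i and summing P(type O): 1/2·0 + 1/2·1/2 = 1/4.

1/4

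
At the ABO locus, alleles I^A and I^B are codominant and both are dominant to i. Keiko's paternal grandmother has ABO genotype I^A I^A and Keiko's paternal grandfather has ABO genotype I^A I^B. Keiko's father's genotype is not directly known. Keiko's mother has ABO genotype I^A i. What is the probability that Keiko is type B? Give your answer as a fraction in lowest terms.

Keiko's father's ABO genotype from I^A I^A × I^A I^B: 1/2 I^A I^A, 1/2 I^A I^B.
Crossing each possibility with the mother I^A i and summing P(type B): 1/2·0 + 1/2·1/4 = 1/8.

1/8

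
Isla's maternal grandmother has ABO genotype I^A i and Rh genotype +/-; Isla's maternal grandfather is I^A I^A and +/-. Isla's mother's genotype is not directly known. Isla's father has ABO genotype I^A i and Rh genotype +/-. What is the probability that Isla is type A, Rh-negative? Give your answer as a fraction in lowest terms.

7/32

Isla's mother's ABO genotype from I^A i × I^A I^A: 1/2 I^A I^A, 1/2 I^A i.
Crossing each possibility with the father I^A i and summing P(type A): 1/2·1 + 1/2·3/4 = 7/8.
Similarly for Rh via the mother's Rh distribution: P(Rh-) = 1/4.
Independent loci: 7/8 × 1/4 = 7/32.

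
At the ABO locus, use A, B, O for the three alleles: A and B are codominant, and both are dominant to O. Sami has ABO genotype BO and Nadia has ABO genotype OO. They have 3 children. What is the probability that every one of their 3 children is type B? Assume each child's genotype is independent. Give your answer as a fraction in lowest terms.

1/8

ABO cross BO × OO → 1/2 O, 1/2 B.
So P(type B) = 1/2 per child.
All 3 independent: (1/2)^3 = 1/8.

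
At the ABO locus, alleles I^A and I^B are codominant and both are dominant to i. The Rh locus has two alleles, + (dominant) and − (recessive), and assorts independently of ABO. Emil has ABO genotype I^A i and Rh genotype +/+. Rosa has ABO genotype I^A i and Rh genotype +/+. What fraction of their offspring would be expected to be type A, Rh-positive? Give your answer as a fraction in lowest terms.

3/4

ABO cross I^A i × I^A i → offspring phenotypes: 1/4 O, 3/4 A.
Rh cross +/+ × +/+ → 1 Rh+.
Independent loci: P(type A, Rh-positive) = 3/4 × 1 = 3/4.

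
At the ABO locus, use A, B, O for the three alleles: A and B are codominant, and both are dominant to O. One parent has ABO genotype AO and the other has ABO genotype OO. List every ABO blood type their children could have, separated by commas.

O, A

Gametes from AO × OO give offspring ABO genotypes AO, OO, i.e. phenotypes O, A.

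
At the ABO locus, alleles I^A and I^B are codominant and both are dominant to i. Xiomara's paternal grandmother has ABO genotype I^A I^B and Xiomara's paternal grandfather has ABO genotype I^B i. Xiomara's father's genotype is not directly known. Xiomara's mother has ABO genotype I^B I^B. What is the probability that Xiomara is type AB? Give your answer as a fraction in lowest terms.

1/4

Xiomara's father's ABO genotype from I^A I^B × I^B i: 1/4 I^A I^B, 1/4 I^A i, 1/4 I^B I^B, 1/4 I^B i.
Crossing each possibility with the mother I^B I^B and summing P(type AB): 1/4·1/2 + 1/4·1/2 + 1/4·0 + 1/4·0 = 1/4.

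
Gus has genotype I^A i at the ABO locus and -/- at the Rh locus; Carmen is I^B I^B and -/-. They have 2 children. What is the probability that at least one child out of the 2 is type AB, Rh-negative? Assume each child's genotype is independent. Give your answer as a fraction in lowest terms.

ABO cross I^A i × I^B I^B → 1/2 B, 1/2 AB.
Rh cross -/- × -/- → 1 Rh-; so P(type AB, Rh-negative) = 1/2 × 1 = 1/2 per child.
P(none) = (1/2)^2 = 1/4; P(at least one) = 1 − 1/4 = 3/4.

3/4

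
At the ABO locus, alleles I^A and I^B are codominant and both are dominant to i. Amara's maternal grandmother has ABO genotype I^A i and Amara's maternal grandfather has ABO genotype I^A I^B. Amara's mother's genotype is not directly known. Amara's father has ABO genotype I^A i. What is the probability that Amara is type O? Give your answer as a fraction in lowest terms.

1/8

Amara's mother's ABO genotype from I^A i × I^A I^B: 1/4 I^A I^A, 1/4 I^A I^B, 1/4 I^A i, 1/4 I^B i.
Crossing each possibility with the father I^A i and summing P(type O): 1/4·0 + 1/4·0 + 1/4·1/4 + 1/4·1/4 = 1/8.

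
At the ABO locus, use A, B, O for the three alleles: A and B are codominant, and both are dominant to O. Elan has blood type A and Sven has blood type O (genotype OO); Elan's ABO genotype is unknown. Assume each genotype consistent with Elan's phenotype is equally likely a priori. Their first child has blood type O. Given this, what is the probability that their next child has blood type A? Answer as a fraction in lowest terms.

1/2

Possible genotypes: Elan ∈ {AA, AO}; Sven ∈ {OO}.
Weight each parental genotype pair by prior × P(type-O child):
  AO × OO: posterior weight 1; P(next child type A) = 1/2.
Weighted sum = 1/2.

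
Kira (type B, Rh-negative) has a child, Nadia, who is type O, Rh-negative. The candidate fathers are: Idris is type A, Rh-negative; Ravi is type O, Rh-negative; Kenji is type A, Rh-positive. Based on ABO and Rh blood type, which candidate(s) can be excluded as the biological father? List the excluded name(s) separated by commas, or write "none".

A candidate is excluded only if no genotype consistent with his phenotype could produce a type O, Rh-negative child with a type B, Rh-negative mother.
Every candidate has at least one consistent genotype combination, so none can be excluded.

none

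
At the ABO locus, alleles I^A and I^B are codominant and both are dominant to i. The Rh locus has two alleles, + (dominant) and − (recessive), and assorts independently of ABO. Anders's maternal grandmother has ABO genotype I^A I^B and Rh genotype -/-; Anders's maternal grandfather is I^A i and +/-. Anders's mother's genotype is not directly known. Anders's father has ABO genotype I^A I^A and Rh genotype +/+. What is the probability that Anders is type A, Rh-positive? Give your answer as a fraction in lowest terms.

Anders's mother's ABO genotype from I^A I^B × I^A i: 1/4 I^A I^A, 1/4 I^A I^B, 1/4 I^A i, 1/4 I^B i.
Crossing each possibility with the father I^A I^A and summing P(type A): 1/4·1 + 1/4·1/2 + 1/4·1 + 1/4·1/2 = 3/4.
Similarly for Rh via the mother's Rh distribution: P(Rh+) = 1.
Independent loci: 3/4 × 1 = 3/4.

3/4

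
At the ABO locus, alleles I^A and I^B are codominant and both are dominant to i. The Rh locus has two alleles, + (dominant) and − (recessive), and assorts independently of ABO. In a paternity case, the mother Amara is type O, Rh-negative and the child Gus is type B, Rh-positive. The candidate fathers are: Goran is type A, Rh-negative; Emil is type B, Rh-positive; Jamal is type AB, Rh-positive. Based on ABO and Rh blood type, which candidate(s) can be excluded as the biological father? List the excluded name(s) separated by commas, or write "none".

A candidate is excluded only if no genotype consistent with his phenotype could produce a type B, Rh-positive child with a type O, Rh-negative mother.
Goran (type A, Rh-): no genotype consistent with that phenotype can produce a type-B Rh+ child with a type-O mother.

Goran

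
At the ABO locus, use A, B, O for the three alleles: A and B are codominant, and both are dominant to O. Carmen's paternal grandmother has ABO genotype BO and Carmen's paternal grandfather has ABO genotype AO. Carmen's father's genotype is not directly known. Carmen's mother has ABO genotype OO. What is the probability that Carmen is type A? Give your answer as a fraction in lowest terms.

1/4

Carmen's father's ABO genotype from BO × AO: 1/4 AB, 1/4 AO, 1/4 BO, 1/4 OO.
Crossing each possibility with the mother OO and summing P(type A): 1/4·1/2 + 1/4·1/2 + 1/4·0 + 1/4·0 = 1/4.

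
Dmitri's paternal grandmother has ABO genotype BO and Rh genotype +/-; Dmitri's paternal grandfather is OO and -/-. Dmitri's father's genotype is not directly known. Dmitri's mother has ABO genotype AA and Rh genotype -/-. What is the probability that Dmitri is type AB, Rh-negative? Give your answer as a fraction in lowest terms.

Dmitri's father's ABO genotype from BO × OO: 1/2 BO, 1/2 OO.
Crossing each possibility with the mother AA and summing P(type AB): 1/2·1/2 + 1/2·0 = 1/4.
Similarly for Rh via the father's Rh distribution: P(Rh-) = 3/4.
Independent loci: 1/4 × 3/4 = 3/16.

3/16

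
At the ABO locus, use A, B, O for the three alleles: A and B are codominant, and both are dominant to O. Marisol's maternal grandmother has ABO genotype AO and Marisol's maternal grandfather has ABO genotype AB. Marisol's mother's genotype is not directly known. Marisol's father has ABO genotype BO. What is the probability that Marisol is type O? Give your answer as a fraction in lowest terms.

Marisol's mother's ABO genotype from AO × AB: 1/4 AA, 1/4 AB, 1/4 AO, 1/4 BO.
Crossing each possibility with the father BO and summing P(type O): 1/4·0 + 1/4·0 + 1/4·1/4 + 1/4·1/4 = 1/8.

1/8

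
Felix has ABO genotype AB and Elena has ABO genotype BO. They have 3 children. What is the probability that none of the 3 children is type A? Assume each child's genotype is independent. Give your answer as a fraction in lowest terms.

ABO cross AB × BO → 1/4 A, 1/2 B, 1/4 AB.
So P(type A) = 1/4 per child.
P(not type A) = 3/4 for one child; (3/4)^3 = 27/64.

27/64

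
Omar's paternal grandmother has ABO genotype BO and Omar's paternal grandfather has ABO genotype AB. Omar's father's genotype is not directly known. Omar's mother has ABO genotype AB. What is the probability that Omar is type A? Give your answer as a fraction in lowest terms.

1/4

Omar's father's ABO genotype from BO × AB: 1/4 AB, 1/4 AO, 1/4 BB, 1/4 BO.
Crossing each possibility with the mother AB and summing P(type A): 1/4·1/4 + 1/4·1/2 + 1/4·0 + 1/4·1/4 = 1/4.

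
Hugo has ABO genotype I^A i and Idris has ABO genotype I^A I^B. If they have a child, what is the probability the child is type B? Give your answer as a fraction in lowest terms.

1/4

ABO cross I^A i × I^A I^B → offspring phenotypes: 1/2 A, 1/4 B, 1/4 AB.
So P(type B) = 1/4.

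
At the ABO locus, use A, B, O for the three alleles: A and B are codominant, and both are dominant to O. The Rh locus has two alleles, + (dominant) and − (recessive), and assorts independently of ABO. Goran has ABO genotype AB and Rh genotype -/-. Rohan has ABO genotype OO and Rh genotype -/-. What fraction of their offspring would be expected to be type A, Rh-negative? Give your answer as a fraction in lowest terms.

ABO cross AB × OO → offspring phenotypes: 1/2 A, 1/2 B.
Rh cross -/- × -/- → 1 Rh-.
Independent loci: P(type A, Rh-negative) = 1/2 × 1 = 1/2.

1/2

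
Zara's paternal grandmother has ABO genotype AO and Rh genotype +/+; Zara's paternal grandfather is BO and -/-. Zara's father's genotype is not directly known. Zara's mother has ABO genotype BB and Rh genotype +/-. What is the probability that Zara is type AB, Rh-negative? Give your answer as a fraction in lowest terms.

Zara's father's ABO genotype from AO × BO: 1/4 AB, 1/4 AO, 1/4 BO, 1/4 OO.
Crossing each possibility with the mother BB and summing P(type AB): 1/4·1/2 + 1/4·1/2 + 1/4·0 + 1/4·0 = 1/4.
Similarly for Rh via the father's Rh distribution: P(Rh-) = 1/4.
Independent loci: 1/4 × 1/4 = 1/16.

1/16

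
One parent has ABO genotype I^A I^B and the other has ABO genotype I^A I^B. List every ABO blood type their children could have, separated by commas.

Gametes from I^A I^B × I^A I^B give offspring ABO genotypes I^A I^A, I^A I^B, I^B I^B, i.e. phenotypes A, B, AB.

A, B, AB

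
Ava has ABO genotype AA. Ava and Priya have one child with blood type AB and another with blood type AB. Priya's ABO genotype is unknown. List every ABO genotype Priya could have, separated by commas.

AB, BB, BO

For each candidate genotype of Priya, check whether crossing it with AA can produce every observed child phenotype.
  AA → possible child types {A} ✗
  AB → possible child types {A, AB} ✓
  AO → possible child types {A} ✗
  BB → possible child types {AB} ✓
  BO → possible child types {A, AB} ✓
  OO → possible child types {A} ✗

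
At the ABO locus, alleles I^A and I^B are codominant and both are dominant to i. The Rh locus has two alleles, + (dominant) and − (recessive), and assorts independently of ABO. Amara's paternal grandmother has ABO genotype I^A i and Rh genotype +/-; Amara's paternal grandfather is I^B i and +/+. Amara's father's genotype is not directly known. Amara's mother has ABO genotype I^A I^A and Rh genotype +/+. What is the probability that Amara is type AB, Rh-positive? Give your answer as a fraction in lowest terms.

Amara's father's ABO genotype from I^A i × I^B i: 1/4 I^A I^B, 1/4 I^A i, 1/4 I^B i, 1/4 i i.
Crossing each possibility with the mother I^A I^A and summing P(type AB): 1/4·1/2 + 1/4·0 + 1/4·1/2 + 1/4·0 = 1/4.
Similarly for Rh via the father's Rh distribution: P(Rh+) = 1.
Independent loci: 1/4 × 1 = 1/4.

1/4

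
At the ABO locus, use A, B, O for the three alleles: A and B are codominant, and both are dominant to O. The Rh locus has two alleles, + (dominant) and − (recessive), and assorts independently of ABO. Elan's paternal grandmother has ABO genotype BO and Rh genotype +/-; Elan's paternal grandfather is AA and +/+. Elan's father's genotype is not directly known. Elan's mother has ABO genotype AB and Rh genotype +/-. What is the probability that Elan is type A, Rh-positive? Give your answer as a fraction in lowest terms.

Elan's father's ABO genotype from BO × AA: 1/2 AB, 1/2 AO.
Crossing each possibility with the mother AB and summing P(type A): 1/2·1/4 + 1/2·1/2 = 3/8.
Similarly for Rh via the father's Rh distribution: P(Rh+) = 7/8.
Independent loci: 3/8 × 7/8 = 21/64.

21/64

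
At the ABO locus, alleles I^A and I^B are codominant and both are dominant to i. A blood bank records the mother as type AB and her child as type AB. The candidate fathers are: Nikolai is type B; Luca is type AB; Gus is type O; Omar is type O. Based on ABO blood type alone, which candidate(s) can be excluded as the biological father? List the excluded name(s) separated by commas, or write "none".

A candidate is excluded only if no genotype consistent with his phenotype could produce a type AB child with a type AB mother.
Gus (type O): no genotype consistent with that phenotype can produce a type-AB child with a type-AB mother.
Omar (type O): no genotype consistent with that phenotype can produce a type-AB child with a type-AB mother.

Gus, Omar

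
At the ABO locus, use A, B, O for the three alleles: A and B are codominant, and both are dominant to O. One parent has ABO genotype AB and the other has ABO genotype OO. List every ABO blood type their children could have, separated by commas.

A, B

Gametes from AB × OO give offspring ABO genotypes AO, BO, i.e. phenotypes A, B.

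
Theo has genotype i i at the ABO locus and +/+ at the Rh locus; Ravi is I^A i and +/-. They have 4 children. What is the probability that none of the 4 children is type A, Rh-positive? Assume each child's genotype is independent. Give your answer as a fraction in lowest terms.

ABO cross i i × I^A i → 1/2 O, 1/2 A.
Rh cross +/+ × +/- → 1 Rh+; so P(type A, Rh-positive) = 1/2 × 1 = 1/2 per child.
P(not type A, Rh-positive) = 1/2 for one child; (1/2)^4 = 1/16.

1/16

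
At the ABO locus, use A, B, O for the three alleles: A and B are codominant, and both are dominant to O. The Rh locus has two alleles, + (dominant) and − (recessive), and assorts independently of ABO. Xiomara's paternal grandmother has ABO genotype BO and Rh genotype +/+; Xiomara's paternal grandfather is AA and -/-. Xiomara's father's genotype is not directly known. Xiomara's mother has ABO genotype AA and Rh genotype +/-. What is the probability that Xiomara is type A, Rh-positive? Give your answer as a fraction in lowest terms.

9/16

Xiomara's father's ABO genotype from BO × AA: 1/2 AB, 1/2 AO.
Crossing each possibility with the mother AA and summing P(type A): 1/2·1/2 + 1/2·1 = 3/4.
Similarly for Rh via the father's Rh distribution: P(Rh+) = 3/4.
Independent loci: 3/4 × 3/4 = 9/16.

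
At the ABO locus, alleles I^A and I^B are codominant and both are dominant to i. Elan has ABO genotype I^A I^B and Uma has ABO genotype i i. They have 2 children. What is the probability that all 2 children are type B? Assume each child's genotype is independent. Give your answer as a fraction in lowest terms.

ABO cross I^A I^B × i i → 1/2 A, 1/2 B.
So P(type B) = 1/2 per child.
All 2 independent: (1/2)^2 = 1/4.

1/4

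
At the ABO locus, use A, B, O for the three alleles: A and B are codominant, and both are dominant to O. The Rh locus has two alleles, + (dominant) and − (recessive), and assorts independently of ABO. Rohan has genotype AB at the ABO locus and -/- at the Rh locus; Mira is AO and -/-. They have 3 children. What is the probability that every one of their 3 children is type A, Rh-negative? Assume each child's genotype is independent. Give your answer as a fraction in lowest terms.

1/8

ABO cross AB × AO → 1/2 A, 1/4 B, 1/4 AB.
Rh cross -/- × -/- → 1 Rh-; so P(type A, Rh-negative) = 1/2 × 1 = 1/2 per child.
All 3 independent: (1/2)^3 = 1/8.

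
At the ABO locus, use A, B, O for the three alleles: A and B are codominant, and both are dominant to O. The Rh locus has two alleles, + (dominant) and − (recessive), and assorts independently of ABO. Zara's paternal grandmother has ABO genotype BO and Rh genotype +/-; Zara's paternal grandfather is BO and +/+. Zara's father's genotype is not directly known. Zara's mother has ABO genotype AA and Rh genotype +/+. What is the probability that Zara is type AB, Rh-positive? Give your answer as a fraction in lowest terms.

1/2

Zara's father's ABO genotype from BO × BO: 1/4 BB, 1/2 BO, 1/4 OO.
Crossing each possibility with the mother AA and summing P(type AB): 1/4·1 + 1/2·1/2 + 1/4·0 = 1/2.
Similarly for Rh via the father's Rh distribution: P(Rh+) = 1.
Independent loci: 1/2 × 1 = 1/2.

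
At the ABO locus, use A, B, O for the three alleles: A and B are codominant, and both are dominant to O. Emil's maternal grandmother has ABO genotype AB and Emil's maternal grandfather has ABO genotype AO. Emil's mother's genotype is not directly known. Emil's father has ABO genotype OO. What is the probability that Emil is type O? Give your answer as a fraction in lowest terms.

Emil's mother's ABO genotype from AB × AO: 1/4 AA, 1/4 AB, 1/4 AO, 1/4 BO.
Crossing each possibility with the father OO and summing P(type O): 1/4·0 + 1/4·0 + 1/4·1/2 + 1/4·1/2 = 1/4.

1/4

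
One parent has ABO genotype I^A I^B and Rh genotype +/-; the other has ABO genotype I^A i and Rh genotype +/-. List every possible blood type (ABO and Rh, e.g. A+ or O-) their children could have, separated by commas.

Gametes from I^A I^B × I^A i give offspring ABO genotypes I^A I^A, I^A I^B, I^A i, I^B i, i.e. phenotypes A, B, AB.
Rh cross +/- × +/- → phenotypes Rh+, Rh-.
Combining independently: A+, A-, B+, B-, AB+, AB-.

A+, A-, B+, B-, AB+, AB-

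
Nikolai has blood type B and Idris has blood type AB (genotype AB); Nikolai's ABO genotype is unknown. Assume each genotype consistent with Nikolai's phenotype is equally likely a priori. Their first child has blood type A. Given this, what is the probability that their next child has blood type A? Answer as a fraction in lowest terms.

Possible genotypes: Nikolai ∈ {BB, BO}; Idris ∈ {AB}.
Weight each parental genotype pair by prior × P(type-A child):
  BO × AB: posterior weight 1; P(next child type A) = 1/4.
Weighted sum = 1/4.

1/4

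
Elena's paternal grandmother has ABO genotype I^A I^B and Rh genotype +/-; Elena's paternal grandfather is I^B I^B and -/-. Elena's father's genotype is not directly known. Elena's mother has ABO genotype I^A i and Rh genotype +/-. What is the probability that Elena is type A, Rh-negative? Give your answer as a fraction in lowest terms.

Elena's father's ABO genotype from I^A I^B × I^B I^B: 1/2 I^A I^B, 1/2 I^B I^B.
Crossing each possibility with the mother I^A i and summing P(type A): 1/2·1/2 + 1/2·0 = 1/4.
Similarly for Rh via the father's Rh distribution: P(Rh-) = 3/8.
Independent loci: 1/4 × 3/8 = 3/32.

3/32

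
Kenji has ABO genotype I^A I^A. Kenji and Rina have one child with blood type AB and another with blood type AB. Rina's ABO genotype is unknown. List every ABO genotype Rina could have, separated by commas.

For each candidate genotype of Rina, check whether crossing it with I^A I^A can produce every observed child phenotype.
  I^A I^A → possible child types {A} ✗
  I^A I^B → possible child types {A, AB} ✓
  I^A i → possible child types {A} ✗
  I^B I^B → possible child types {AB} ✓
  I^B i → possible child types {A, AB} ✓
  i i → possible child types {A} ✗

I^A I^B, I^B I^B, I^B i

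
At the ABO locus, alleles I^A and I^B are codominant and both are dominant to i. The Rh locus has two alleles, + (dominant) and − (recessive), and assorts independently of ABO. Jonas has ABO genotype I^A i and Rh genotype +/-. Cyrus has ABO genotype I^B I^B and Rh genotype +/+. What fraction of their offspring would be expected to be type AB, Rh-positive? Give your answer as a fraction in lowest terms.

ABO cross I^A i × I^B I^B → offspring phenotypes: 1/2 B, 1/2 AB.
Rh cross +/- × +/+ → 1 Rh+.
Independent loci: P(type AB, Rh-positive) = 1/2 × 1 = 1/2.

1/2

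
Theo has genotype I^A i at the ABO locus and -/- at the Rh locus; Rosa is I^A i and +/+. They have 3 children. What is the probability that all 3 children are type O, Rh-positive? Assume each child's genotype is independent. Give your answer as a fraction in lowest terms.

ABO cross I^A i × I^A i → 1/4 O, 3/4 A.
Rh cross -/- × +/+ → 1 Rh+; so P(type O, Rh-positive) = 1/4 × 1 = 1/4 per child.
All 3 independent: (1/4)^3 = 1/64.

1/64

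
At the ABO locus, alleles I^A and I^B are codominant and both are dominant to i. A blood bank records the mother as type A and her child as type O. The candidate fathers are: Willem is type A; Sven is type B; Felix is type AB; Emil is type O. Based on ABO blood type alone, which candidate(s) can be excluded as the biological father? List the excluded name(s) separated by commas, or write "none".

A candidate is excluded only if no genotype consistent with his phenotype could produce a type O child with a type A mother.
Felix (type AB): no genotype consistent with that phenotype can produce a type-O child with a type-A mother.

Felix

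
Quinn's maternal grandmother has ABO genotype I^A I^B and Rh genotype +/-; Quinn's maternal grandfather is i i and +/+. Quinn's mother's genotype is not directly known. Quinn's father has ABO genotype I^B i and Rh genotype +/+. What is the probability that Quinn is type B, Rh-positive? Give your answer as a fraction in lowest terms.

1/2

Quinn's mother's ABO genotype from I^A I^B × i i: 1/2 I^A i, 1/2 I^B i.
Crossing each possibility with the father I^B i and summing P(type B): 1/2·1/4 + 1/2·3/4 = 1/2.
Similarly for Rh via the mother's Rh distribution: P(Rh+) = 1.
Independent loci: 1/2 × 1 = 1/2.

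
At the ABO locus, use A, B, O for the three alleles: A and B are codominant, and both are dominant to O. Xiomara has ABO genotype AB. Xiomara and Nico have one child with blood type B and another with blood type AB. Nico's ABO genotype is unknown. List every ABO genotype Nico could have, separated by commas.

For each candidate genotype of Nico, check whether crossing it with AB can produce every observed child phenotype.
  AA → possible child types {A, AB} ✗
  AB → possible child types {A, B, AB} ✓
  AO → possible child types {A, B, AB} ✓
  BB → possible child types {B, AB} ✓
  BO → possible child types {A, B, AB} ✓
  OO → possible child types {A, B} ✗

AB, AO, BB, BO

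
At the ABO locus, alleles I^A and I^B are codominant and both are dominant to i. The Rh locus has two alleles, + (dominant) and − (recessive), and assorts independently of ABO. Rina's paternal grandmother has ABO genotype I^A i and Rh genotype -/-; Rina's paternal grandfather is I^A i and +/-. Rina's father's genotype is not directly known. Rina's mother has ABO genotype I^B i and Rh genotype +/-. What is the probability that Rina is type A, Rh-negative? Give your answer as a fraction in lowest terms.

3/32

Rina's father's ABO genotype from I^A i × I^A i: 1/4 I^A I^A, 1/2 I^A i, 1/4 i i.
Crossing each possibility with the mother I^B i and summing P(type A): 1/4·1/2 + 1/2·1/4 + 1/4·0 = 1/4.
Similarly for Rh via the father's Rh distribution: P(Rh-) = 3/8.
Independent loci: 1/4 × 3/8 = 3/32.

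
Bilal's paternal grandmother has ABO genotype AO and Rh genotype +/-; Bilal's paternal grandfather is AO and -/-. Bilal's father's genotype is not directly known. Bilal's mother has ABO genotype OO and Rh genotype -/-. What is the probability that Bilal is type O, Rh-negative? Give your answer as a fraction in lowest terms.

3/8

Bilal's father's ABO genotype from AO × AO: 1/4 AA, 1/2 AO, 1/4 OO.
Crossing each possibility with the mother OO and summing P(type O): 1/4·0 + 1/2·1/2 + 1/4·1 = 1/2.
Similarly for Rh via the father's Rh distribution: P(Rh-) = 3/4.
Independent loci: 1/2 × 3/4 = 3/8.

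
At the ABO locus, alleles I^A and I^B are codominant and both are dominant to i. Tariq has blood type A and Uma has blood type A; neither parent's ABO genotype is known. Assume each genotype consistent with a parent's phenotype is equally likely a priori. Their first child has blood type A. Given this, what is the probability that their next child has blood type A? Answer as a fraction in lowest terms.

19/20

Possible genotypes: Tariq ∈ {I^A I^A, I^A i}; Uma ∈ {I^A I^A, I^A i}.
Weight each parental genotype pair by prior × P(type-A child):
  I^A I^A × I^A I^A: posterior weight 4/15; P(next child type A) = 1.
  I^A I^A × I^A i: posterior weight 4/15; P(next child type A) = 1.
  I^A i × I^A I^A: posterior weight 4/15; P(next child type A) = 1.
  I^A i × I^A i: posterior weight 1/5; P(next child type A) = 3/4.
Weighted sum = 19/20.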